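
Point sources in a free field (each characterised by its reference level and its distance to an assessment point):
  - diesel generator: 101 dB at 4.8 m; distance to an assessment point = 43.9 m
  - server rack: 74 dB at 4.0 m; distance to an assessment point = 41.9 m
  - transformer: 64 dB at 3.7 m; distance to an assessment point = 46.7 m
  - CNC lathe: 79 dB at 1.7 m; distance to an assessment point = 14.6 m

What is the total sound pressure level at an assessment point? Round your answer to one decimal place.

81.8 dB

First find each source's level at the receiver (point-source: −20·log₁₀(r/r_ref)), then combine on an intensity basis.
diesel generator: 101 − 20·log₁₀(43.9/4.8) = 101 − 19.22 = 81.78 dB.
server rack: 74 − 20·log₁₀(41.9/4.0) = 74 − 20.40 = 53.60 dB.
transformer: 64 − 20·log₁₀(46.7/3.7) = 64 − 22.02 = 41.98 dB.
CNC lathe: 79 − 20·log₁₀(14.6/1.7) = 79 − 18.68 = 60.32 dB.
Σ 10^(L/10) = 1.518e+08 → L_total = 10·log₁₀(1.518e+08) = 81.81 dB.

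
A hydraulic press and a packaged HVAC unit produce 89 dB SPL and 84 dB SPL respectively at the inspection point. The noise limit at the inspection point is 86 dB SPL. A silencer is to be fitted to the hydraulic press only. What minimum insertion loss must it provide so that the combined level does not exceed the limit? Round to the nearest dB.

7 dB

Everything except the hydraulic press sums to 10^(84/10) = 2.512e+08 in linear terms, 84.00 dB SPL.
The limit corresponds to 10^(86/10) = 3.981e+08; subtracting the fixed part leaves 1.469e+08 for the hydraulic press, i.e. 81.67 dB SPL.
So the hydraulic press must be reduced from 89 to 81.67 dB SPL: IL = 7.33 dB.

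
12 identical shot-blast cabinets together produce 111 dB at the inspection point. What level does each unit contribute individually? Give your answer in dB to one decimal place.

100.2 dB

For N identical incoherent sources L_total = L₁ + 10·log₁₀ N, so L₁ = 111 − 10·log₁₀(12) = 111 − 10.792.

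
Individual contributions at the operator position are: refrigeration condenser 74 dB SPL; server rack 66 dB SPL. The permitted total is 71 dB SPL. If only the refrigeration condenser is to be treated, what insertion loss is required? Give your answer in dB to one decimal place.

4.7 dB

Fixed contribution from the other source: Σ 10^(L/10) = 10^(66/10) = 3.981e+06 (66.00 dB SPL).
The limit corresponds to 10^(71/10) = 1.259e+07; subtracting the fixed part leaves 8.608e+06 for the refrigeration condenser, i.e. 69.35 dB SPL.
Required insertion loss = 74 − 69.35 = 4.65 dB.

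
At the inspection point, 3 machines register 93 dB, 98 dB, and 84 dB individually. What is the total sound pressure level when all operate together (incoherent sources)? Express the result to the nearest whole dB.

For uncorrelated sources the intensities add, so convert each level to linear form, sum, and take 10·log₁₀ of the total.
Σ 10^(L/10) = 10^(93/10) + 10^(98/10) + 10^(84/10) = 8.556e+09.
L_total = 10·log₁₀(8.556e+09) = 99.32 dB.

99 dB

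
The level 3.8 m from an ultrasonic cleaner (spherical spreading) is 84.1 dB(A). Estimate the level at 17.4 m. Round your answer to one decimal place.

For a point source, L₂ = L₁ − 20·log₁₀(r₂/r₁).
L₂ = 84.1 − 20·log₁₀(17.4/3.8) = 84.1 − 13.215 = 70.88 dB(A).

70.9 dB(A)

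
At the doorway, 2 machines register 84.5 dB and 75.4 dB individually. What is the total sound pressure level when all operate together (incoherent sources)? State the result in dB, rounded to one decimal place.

For uncorrelated sources the intensities add, so convert each level to linear form, sum, and take 10·log₁₀ of the total.
Σ 10^(L/10) = 10^(84.5/10) + 10^(75.4/10) = 3.165e+08.
L_total = 10·log₁₀(3.165e+08) = 85.00 dB.

85.0 dB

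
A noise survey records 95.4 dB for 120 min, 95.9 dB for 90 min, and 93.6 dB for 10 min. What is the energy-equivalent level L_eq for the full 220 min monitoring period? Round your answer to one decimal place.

95.5 dB

L_eq = 10·log₁₀[(1/T)·Σ tᵢ·10^(Lᵢ/10)] with T = 220 min.
Σ tᵢ·10^(Lᵢ/10) = 120·10^(95.4/10) + 90·10^(95.9/10) + 10·10^(93.6/10) = 7.891e+11.
L_eq = 10·log₁₀(7.891e+11/220) = 95.55 dB.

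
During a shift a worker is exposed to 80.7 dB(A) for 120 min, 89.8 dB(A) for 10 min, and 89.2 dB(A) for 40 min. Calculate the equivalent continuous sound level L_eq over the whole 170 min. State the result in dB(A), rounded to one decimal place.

Weight each interval's intensity by its duration and average over T = 170 min:
Σ tᵢ·10^(Lᵢ/10) = 120·10^(80.7/10) + 10·10^(89.8/10) + 40·10^(89.2/10) = 5.692e+10.
L_eq = 10·log₁₀(5.692e+10/170) = 85.25 dB(A).

85.2 dB(A)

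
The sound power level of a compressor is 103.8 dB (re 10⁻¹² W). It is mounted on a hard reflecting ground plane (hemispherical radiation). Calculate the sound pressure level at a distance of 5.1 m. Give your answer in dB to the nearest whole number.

The power spreads over a hemisphere of area 2π·r², so L_p = L_w − 10·log₁₀(2π·r²).
2π·r² = 163.4 m², 10·log₁₀ of that is 22.133 dB.
L_p = 103.8 − 22.133 = 81.67 dB.

82 dB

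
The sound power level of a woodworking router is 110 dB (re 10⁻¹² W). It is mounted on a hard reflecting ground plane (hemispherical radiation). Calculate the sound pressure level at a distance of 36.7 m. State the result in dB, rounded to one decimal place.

70.7 dB

The power spreads over a hemisphere of area 2π·r², so L_p = L_w − 10·log₁₀(2π·r²).
2π·r² = 8463 m², 10·log₁₀ of that is 39.275 dB.
L_p = 110 − 39.275 = 70.72 dB.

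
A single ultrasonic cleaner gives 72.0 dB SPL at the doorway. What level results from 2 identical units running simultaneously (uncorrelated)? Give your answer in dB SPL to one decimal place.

75.0 dB SPL

L_total = L₁ + 10·log₁₀ N for N identical incoherent sources.
L_total = 72.0 + 10·log₁₀(2) = 72.0 + 3.010 = 75.01 dB SPL.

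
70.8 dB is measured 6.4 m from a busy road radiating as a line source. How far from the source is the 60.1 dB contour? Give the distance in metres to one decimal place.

The 10.7 dB drop corresponds to a distance ratio of 10^(10.7/10) for a line source.
r₂ = 6.4·10^((70.8−60.1)/10) = 6.4·10^(10.7/10) = 75.19 m.

75.2 m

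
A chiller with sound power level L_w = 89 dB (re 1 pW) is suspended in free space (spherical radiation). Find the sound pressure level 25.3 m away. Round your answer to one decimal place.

49.9 dB

The power spreads over a sphere of area 4π·r², so L_p = L_w − 10·log₁₀(4π·r²).
4π·r² = 8044 m², 10·log₁₀ of that is 39.055 dB.
L_p = 89 − 39.055 = 49.95 dB.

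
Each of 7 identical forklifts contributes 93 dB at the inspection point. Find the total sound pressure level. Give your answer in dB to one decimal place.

N identical incoherent sources raise the level by 10·log₁₀ N.
L_total = 93 + 10·log₁₀(7) = 93 + 8.451 = 101.45 dB.

101.5 dB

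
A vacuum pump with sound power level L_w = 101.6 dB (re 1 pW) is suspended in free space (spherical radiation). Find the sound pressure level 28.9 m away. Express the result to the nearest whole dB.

61 dB

Free-field spherical radiation: L_p = L_w − 10·log₁₀(4π·r²), r = 28.9 m.
4π·r² = 1.05e+04 m², 10·log₁₀ of that is 40.210 dB.
L_p = 101.6 − 40.210 = 61.39 dB.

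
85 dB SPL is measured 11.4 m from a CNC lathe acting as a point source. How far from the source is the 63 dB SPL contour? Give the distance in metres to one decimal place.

The 22.0 dB drop corresponds to a distance ratio of 10^(22.0/20) for a point source.
r₂ = 11.4·10^((85−63)/20) = 11.4·10^(22.0/20) = 143.52 m.

143.5 m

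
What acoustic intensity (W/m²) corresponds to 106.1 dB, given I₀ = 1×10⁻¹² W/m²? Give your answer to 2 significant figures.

I/I₀ = 10^(106.1/10) = 4.074e+10, so I = 4.074e+10 × 10⁻¹² W/m².

0.041 W/m²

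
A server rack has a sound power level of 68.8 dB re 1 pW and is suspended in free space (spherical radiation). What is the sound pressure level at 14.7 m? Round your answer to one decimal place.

L_p = L_w − 10·log₁₀(4π·r²) with r = 14.7 m.
4π·r² = 2715 m², 10·log₁₀ of that is 34.338 dB.
L_p = 68.8 − 34.338 = 34.46 dB.

34.5 dB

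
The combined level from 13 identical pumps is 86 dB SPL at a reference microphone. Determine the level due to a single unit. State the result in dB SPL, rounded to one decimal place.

74.9 dB SPL

13 equal contributions raise the level by 10·log₁₀ 13 = 11.139 dB, so each unit alone gives 86 − 11.139.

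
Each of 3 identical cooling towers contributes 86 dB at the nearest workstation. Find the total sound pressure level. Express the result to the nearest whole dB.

With 3 equal, uncorrelated contributions the intensity is 3× that of one unit, giving a rise of 10·log₁₀ 3.
L_total = 86 + 10·log₁₀(3) = 86 + 4.771 = 90.77 dB.

91 dB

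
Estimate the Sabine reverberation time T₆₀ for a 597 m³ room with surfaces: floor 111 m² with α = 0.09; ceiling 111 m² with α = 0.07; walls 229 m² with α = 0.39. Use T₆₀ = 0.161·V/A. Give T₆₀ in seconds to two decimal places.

Total absorption A = 111·0.09 + 111·0.07 + 229·0.39 = 107.07 m² sabins.
T₆₀ = 0.161 × 597 / 107.07 = 0.898 s.

0.90 s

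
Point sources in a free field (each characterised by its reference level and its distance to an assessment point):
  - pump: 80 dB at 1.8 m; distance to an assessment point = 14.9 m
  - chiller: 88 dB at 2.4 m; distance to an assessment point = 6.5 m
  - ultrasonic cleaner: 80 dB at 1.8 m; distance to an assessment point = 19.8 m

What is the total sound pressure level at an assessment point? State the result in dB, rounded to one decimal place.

Propagate each source to the receiver with L = L_ref − 20·log₁₀(r/r_ref), then add intensities.
pump: 80 − 20·log₁₀(14.9/1.8) = 80 − 18.36 = 61.64 dB.
chiller: 88 − 20·log₁₀(6.5/2.4) = 88 − 8.65 = 79.35 dB.
ultrasonic cleaner: 80 − 20·log₁₀(19.8/1.8) = 80 − 20.83 = 59.17 dB.
Σ 10^(L/10) = 8.831e+07 → L_total = 10·log₁₀(8.831e+07) = 79.46 dB.

79.5 dB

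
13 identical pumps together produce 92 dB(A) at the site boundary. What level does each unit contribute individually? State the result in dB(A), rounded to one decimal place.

Dividing the total intensity by 13 lowers the level by 10·log₁₀ 13 = 11.139 dB: L₁ = 92 − 11.139.

80.9 dB(A)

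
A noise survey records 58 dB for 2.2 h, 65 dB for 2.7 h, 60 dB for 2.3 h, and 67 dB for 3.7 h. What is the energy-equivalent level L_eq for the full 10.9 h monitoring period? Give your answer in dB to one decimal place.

64.5 dB

The energy average is taken in the linear domain: L_eq = 10·log₁₀[(Σ tᵢ·10^(Lᵢ/10))/T], T = 10.9 h.
Σ tᵢ·10^(Lᵢ/10) = 2.2·10^(58/10) + 2.7·10^(65/10) + 2.3·10^(60/10) + 3.7·10^(67/10) = 3.077e+07.
L_eq = 10·log₁₀(3.077e+07/10.9) = 64.51 dB.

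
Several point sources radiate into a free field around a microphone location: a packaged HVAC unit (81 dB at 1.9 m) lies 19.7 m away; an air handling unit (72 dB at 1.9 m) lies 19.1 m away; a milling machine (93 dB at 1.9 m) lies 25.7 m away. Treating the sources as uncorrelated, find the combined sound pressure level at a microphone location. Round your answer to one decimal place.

Propagate each source to the receiver with L = L_ref − 20·log₁₀(r/r_ref), then add intensities.
packaged HVAC unit: 81 − 20·log₁₀(19.7/1.9) = 81 − 20.31 = 60.69 dB.
air handling unit: 72 − 20·log₁₀(19.1/1.9) = 72 − 20.05 = 51.95 dB.
milling machine: 93 − 20·log₁₀(25.7/1.9) = 93 − 22.62 = 70.38 dB.
Σ 10^(L/10) = 1.223e+07 → L_total = 10·log₁₀(1.223e+07) = 70.88 dB.

70.9 dB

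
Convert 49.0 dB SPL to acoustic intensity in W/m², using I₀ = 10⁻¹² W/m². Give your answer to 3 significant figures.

I = I₀·10^(L/10) = 10⁻¹² × 10^(49.0/10) = 10^(-7.100).

7.94e-08 W/m²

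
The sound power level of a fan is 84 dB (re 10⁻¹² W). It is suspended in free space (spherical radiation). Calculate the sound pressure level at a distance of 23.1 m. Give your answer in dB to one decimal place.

Free-field spherical radiation: L_p = L_w − 10·log₁₀(4π·r²), r = 23.1 m.
4π·r² = 6706 m², 10·log₁₀ of that is 38.264 dB.
L_p = 84 − 38.264 = 45.74 dB.

45.7 dB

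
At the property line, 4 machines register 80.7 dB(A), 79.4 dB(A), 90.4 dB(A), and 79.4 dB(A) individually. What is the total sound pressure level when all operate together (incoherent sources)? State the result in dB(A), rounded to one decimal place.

91.4 dB(A)

For uncorrelated sources the intensities add, so convert each level to linear form, sum, and take 10·log₁₀ of the total.
Σ 10^(L/10) = 10^(80.7/10) + 10^(79.4/10) + 10^(90.4/10) + 10^(79.4/10) = 1.388e+09.
L_total = 10·log₁₀(1.388e+09) = 91.42 dB(A).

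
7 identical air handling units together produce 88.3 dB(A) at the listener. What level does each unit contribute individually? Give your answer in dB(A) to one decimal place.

79.8 dB(A)

7 equal contributions raise the level by 10·log₁₀ 7 = 8.451 dB, so each unit alone gives 88.3 − 8.451.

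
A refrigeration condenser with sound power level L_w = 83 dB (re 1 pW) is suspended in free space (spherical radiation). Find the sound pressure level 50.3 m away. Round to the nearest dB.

38 dB

The power spreads over a sphere of area 4π·r², so L_p = L_w − 10·log₁₀(4π·r²).
4π·r² = 3.179e+04 m², 10·log₁₀ of that is 45.023 dB.
L_p = 83 − 45.023 = 37.98 dB.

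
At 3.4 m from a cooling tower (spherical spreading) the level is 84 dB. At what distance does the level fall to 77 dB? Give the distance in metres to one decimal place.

Point-source spreading drops the level by 20·log₁₀(r₂/r₁); inverting, r₂/r₁ = 10^(ΔL/20).
r₂ = 3.4·10^((84−77)/20) = 3.4·10^(7.0/20) = 7.61 m.

7.6 m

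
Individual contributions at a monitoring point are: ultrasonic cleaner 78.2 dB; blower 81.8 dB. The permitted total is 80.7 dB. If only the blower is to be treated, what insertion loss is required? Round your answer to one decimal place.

4.7 dB

Everything except the blower sums to 10^(78.2/10) = 6.607e+07 in linear terms, 78.20 dB.
To meet 80.7 dB overall, the treated blower may contribute at most 10^(80.7/10) − 6.607e+07 = 5.142e+07, i.e. 77.11 dB.
So the blower must be reduced from 81.8 to 77.11 dB: IL = 4.69 dB.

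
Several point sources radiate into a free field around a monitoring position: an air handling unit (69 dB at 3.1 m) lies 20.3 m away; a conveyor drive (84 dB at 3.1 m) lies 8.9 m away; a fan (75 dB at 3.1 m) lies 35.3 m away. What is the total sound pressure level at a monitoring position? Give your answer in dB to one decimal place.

First find each source's level at the receiver (point-source: −20·log₁₀(r/r_ref)), then combine on an intensity basis.
air handling unit: 69 − 20·log₁₀(20.3/3.1) = 69 − 16.32 = 52.68 dB.
conveyor drive: 84 − 20·log₁₀(8.9/3.1) = 84 − 9.16 = 74.84 dB.
fan: 75 − 20·log₁₀(35.3/3.1) = 75 − 21.13 = 53.87 dB.
Σ 10^(L/10) = 3.090e+07 → L_total = 10·log₁₀(3.090e+07) = 74.90 dB.

74.9 dB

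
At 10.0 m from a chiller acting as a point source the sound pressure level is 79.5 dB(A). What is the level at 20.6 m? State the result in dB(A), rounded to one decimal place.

Point-source attenuation: ΔL = 20·log₁₀(r₂/r₁) = 20·log₁₀(20.6/10.0) = 6.277 dB.
L₂ = 79.5 − 20·log₁₀(20.6/10.0) = 79.5 − 6.277 = 73.22 dB(A).

73.2 dB(A)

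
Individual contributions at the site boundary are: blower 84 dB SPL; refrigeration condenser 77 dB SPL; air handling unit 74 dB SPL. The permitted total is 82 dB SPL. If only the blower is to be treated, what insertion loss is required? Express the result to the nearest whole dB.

The untreated sources together contribute 10^(77/10) + 10^(74/10) = 7.524e+07, i.e. 78.76 dB SPL.
To meet 82 dB SPL overall, the treated blower may contribute at most 10^(82/10) − 7.524e+07 = 8.325e+07, i.e. 79.20 dB SPL.
Required insertion loss = 84 − 79.20 = 4.80 dB.

5 dB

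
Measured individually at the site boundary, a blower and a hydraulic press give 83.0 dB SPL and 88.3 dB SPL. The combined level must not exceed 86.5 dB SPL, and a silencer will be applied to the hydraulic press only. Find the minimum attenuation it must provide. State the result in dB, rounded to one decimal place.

Everything except the hydraulic press sums to 10^(83.0/10) = 1.995e+08 in linear terms, 83.00 dB SPL.
The limit corresponds to 10^(86.5/10) = 4.467e+08; subtracting the fixed part leaves 2.472e+08 for the hydraulic press, i.e. 83.93 dB SPL.
So the hydraulic press must be reduced from 88.3 to 83.93 dB SPL: IL = 4.37 dB.

4.4 dB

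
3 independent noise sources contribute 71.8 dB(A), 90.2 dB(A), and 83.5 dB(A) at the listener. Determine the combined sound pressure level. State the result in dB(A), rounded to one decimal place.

91.1 dB(A)

Incoherent sources combine by intensity addition: L_total = 10·log₁₀(Σ 10^(L_i/10)).
Σ 10^(L/10) = 10^(71.8/10) + 10^(90.2/10) + 10^(83.5/10) = 1.286e+09.
L_total = 10·log₁₀(1.286e+09) = 91.09 dB(A).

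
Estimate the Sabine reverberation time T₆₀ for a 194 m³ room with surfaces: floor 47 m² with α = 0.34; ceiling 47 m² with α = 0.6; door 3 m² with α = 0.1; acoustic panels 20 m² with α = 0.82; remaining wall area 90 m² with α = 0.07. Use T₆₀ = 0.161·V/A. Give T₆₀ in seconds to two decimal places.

0.46 s

Summing Sᵢαᵢ: 47·0.34 + 47·0.6 + 3·0.1 + 20·0.82 + 90·0.07 = 67.18 m².
T₆₀ = 0.161·V/A = 0.161·194/67.18 = 0.465 s.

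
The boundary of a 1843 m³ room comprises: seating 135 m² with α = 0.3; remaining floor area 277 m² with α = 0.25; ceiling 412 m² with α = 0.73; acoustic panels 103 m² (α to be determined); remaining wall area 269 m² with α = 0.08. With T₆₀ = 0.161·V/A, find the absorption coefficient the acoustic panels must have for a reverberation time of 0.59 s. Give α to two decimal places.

Required total absorption A = 0.161·1843/0.59 = 502.92 m².
Absorption from the other surfaces = 135·0.3 + 277·0.25 + 412·0.73 + 269·0.08 = 432.03 m², so the acoustic panels must supply 70.89 m² over 103 m².
α = 70.89/103 = 0.688.

0.69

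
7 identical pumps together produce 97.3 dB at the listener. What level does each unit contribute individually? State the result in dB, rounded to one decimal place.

88.8 dB

Dividing the total intensity by 7 lowers the level by 10·log₁₀ 7 = 8.451 dB: L₁ = 97.3 − 8.451.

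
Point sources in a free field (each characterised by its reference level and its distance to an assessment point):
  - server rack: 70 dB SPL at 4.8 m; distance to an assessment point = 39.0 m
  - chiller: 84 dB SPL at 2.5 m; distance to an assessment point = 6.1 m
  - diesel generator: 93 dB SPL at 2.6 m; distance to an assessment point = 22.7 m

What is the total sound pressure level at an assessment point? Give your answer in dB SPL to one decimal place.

78.4 dB SPL

Apply inverse-square spreading to bring every level to the receiver, then sum 10^(L/10).
server rack: 70 − 20·log₁₀(39.0/4.8) = 70 − 18.20 = 51.80 dB SPL.
chiller: 84 − 20·log₁₀(6.1/2.5) = 84 − 7.75 = 76.25 dB SPL.
diesel generator: 93 − 20·log₁₀(22.7/2.6) = 93 − 18.82 = 74.18 dB SPL.
Σ 10^(L/10) = 6.852e+07 → L_total = 10·log₁₀(6.852e+07) = 78.36 dB SPL.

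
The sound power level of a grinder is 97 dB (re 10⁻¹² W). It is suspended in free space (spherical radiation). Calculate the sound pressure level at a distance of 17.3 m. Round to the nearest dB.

Free-field spherical radiation: L_p = L_w − 10·log₁₀(4π·r²), r = 17.3 m.
4π·r² = 3761 m², 10·log₁₀ of that is 35.753 dB.
L_p = 97 − 35.753 = 61.25 dB.

61 dB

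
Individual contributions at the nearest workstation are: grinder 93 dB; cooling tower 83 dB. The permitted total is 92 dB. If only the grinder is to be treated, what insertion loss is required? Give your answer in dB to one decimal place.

1.6 dB

Fixed contribution from the other source: Σ 10^(L/10) = 10^(83/10) = 1.995e+08 (83.00 dB).
To meet 92 dB overall, the treated grinder may contribute at most 10^(92/10) − 1.995e+08 = 1.385e+09, i.e. 91.42 dB.
So the grinder must be reduced from 93 to 91.42 dB: IL = 1.58 dB.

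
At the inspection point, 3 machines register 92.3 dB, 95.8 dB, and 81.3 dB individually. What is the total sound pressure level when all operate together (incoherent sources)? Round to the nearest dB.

98 dB

For uncorrelated sources the intensities add, so convert each level to linear form, sum, and take 10·log₁₀ of the total.
Σ 10^(L/10) = 10^(92.3/10) + 10^(95.8/10) + 10^(81.3/10) = 5.635e+09.
L_total = 10·log₁₀(5.635e+09) = 97.51 dB.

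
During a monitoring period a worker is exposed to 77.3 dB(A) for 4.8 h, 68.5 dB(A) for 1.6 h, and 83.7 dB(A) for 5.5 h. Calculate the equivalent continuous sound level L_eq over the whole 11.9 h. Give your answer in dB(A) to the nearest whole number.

81 dB(A)

Weight each interval's intensity by its duration and average over T = 11.9 h:
Σ tᵢ·10^(Lᵢ/10) = 4.8·10^(77.3/10) + 1.6·10^(68.5/10) + 5.5·10^(83.7/10) = 1.558e+09.
L_eq = 10·log₁₀(1.558e+09/11.9) = 81.17 dB(A).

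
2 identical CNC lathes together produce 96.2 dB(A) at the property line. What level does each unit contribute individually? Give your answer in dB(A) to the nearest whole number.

2 equal contributions raise the level by 10·log₁₀ 2 = 3.010 dB, so each unit alone gives 96.2 − 3.010.

93 dB(A)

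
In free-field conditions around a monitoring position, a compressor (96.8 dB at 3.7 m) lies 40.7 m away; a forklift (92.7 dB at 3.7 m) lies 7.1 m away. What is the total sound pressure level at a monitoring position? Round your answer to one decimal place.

87.4 dB

Propagate each source to the receiver with L = L_ref − 20·log₁₀(r/r_ref), then add intensities.
compressor: 96.8 − 20·log₁₀(40.7/3.7) = 96.8 − 20.83 = 75.97 dB.
forklift: 92.7 − 20·log₁₀(7.1/3.7) = 92.7 − 5.66 = 87.04 dB.
Σ 10^(L/10) = 5.452e+08 → L_total = 10·log₁₀(5.452e+08) = 87.37 dB.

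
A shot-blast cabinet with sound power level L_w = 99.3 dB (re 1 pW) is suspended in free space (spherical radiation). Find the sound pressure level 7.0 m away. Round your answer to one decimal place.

71.4 dB

L_p = L_w − 10·log₁₀(4π·r²) with r = 7.0 m.
4π·r² = 615.8 m², 10·log₁₀ of that is 27.894 dB.
L_p = 99.3 − 27.894 = 71.41 dB.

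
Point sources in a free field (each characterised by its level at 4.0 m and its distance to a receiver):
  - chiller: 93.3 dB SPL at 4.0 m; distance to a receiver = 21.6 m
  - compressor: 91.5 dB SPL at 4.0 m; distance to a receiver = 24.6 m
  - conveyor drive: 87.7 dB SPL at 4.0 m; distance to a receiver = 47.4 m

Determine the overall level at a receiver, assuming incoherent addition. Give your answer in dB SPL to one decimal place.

Apply inverse-square spreading to bring every level to the receiver, then sum 10^(L/10).
chiller: 93.3 − 20·log₁₀(21.6/4.0) = 93.3 − 14.65 = 78.65 dB SPL.
compressor: 91.5 − 20·log₁₀(24.6/4.0) = 91.5 − 15.78 = 75.72 dB SPL.
conveyor drive: 87.7 − 20·log₁₀(47.4/4.0) = 87.7 − 21.47 = 66.23 dB SPL.
Σ 10^(L/10) = 1.149e+08 → L_total = 10·log₁₀(1.149e+08) = 80.60 dB SPL.

80.6 dB SPL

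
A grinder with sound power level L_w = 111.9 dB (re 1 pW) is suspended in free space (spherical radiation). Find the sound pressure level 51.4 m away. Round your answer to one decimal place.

66.7 dB

L_p = L_w − 10·log₁₀(4π·r²) with r = 51.4 m.
4π·r² = 3.32e+04 m², 10·log₁₀ of that is 45.211 dB.
L_p = 111.9 − 45.211 = 66.69 dB.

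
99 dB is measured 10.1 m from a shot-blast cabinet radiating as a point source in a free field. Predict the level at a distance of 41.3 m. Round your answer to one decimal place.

For a point source, L₂ = L₁ − 20·log₁₀(r₂/r₁).
L₂ = 99 − 20·log₁₀(41.3/10.1) = 99 − 12.233 = 86.77 dB.

86.8 dB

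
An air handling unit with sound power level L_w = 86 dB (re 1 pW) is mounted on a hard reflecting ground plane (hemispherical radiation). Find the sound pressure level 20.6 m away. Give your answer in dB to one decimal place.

The power spreads over a hemisphere of area 2π·r², so L_p = L_w − 10·log₁₀(2π·r²).
2π·r² = 2666 m², 10·log₁₀ of that is 34.259 dB.
L_p = 86 − 34.259 = 51.74 dB.

51.7 dB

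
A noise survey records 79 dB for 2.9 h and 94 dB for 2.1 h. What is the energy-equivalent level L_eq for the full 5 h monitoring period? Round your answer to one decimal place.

The energy average is taken in the linear domain: L_eq = 10·log₁₀[(Σ tᵢ·10^(Lᵢ/10))/T], T = 5 h.
Σ tᵢ·10^(Lᵢ/10) = 2.9·10^(79/10) + 2.1·10^(94/10) = 5.505e+09.
L_eq = 10·log₁₀(5.505e+09/5) = 90.42 dB.

90.4 dB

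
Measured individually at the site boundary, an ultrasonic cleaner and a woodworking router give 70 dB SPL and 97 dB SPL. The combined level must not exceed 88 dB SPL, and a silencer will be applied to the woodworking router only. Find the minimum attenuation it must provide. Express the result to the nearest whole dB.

9 dB

Fixed contribution from the other source: Σ 10^(L/10) = 10^(70/10) = 1.000e+07 (70.00 dB SPL).
To meet 88 dB SPL overall, the treated woodworking router may contribute at most 10^(88/10) − 1.000e+07 = 6.210e+08, i.e. 87.93 dB SPL.
Required insertion loss = 97 − 87.93 = 9.07 dB.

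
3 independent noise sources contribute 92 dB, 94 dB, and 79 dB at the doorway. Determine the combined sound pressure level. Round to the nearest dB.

For uncorrelated sources the intensities add, so convert each level to linear form, sum, and take 10·log₁₀ of the total.
Σ 10^(L/10) = 10^(92/10) + 10^(94/10) + 10^(79/10) = 4.176e+09.
L_total = 10·log₁₀(4.176e+09) = 96.21 dB.

96 dB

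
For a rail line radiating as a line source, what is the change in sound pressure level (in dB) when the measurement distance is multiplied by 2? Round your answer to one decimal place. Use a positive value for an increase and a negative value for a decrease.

A line source loses 3 dB per doubling of distance; generally ΔL = −10·log₁₀(r₂/r₁).
ΔL = −10·log₁₀(2) = -3.01 dB.

-3.0 dB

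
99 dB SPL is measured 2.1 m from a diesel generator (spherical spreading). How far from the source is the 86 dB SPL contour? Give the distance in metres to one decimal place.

Point-source spreading drops the level by 20·log₁₀(r₂/r₁); inverting, r₂/r₁ = 10^(ΔL/20).
r₂ = 2.1·10^((99−86)/20) = 2.1·10^(13.0/20) = 9.38 m.

9.4 m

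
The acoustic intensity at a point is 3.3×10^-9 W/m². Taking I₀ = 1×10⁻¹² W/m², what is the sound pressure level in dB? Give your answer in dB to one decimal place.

I/I₀ = 3.3×10^-9/10⁻¹² = 3.3×10^3, and L = 10·log₁₀(I/I₀).
L = 10·(0.5185 + 3) = 35.19 dB.

35.2 dB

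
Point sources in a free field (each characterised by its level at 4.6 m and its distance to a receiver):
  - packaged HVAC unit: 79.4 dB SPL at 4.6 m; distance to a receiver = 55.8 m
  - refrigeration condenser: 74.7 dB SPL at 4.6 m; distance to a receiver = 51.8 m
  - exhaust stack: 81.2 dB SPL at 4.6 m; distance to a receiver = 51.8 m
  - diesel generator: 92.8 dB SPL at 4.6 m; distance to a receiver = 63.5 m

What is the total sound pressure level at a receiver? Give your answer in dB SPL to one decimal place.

Apply inverse-square spreading to bring every level to the receiver, then sum 10^(L/10).
packaged HVAC unit: 79.4 − 20·log₁₀(55.8/4.6) = 79.4 − 21.68 = 57.72 dB SPL.
refrigeration condenser: 74.7 − 20·log₁₀(51.8/4.6) = 74.7 − 21.03 = 53.67 dB SPL.
exhaust stack: 81.2 − 20·log₁₀(51.8/4.6) = 81.2 − 21.03 = 60.17 dB SPL.
diesel generator: 92.8 − 20·log₁₀(63.5/4.6) = 92.8 − 22.80 = 70.00 dB SPL.
Σ 10^(L/10) = 1.186e+07 → L_total = 10·log₁₀(1.186e+07) = 70.74 dB SPL.

70.7 dB SPL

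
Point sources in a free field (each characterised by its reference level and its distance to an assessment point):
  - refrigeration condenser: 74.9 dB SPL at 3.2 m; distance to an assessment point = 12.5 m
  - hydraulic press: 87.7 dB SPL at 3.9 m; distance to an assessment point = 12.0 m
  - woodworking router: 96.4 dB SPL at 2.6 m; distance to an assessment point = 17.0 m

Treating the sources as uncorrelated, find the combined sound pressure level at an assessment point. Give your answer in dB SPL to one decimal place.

82.2 dB SPL

Apply inverse-square spreading to bring every level to the receiver, then sum 10^(L/10).
refrigeration condenser: 74.9 − 20·log₁₀(12.5/3.2) = 74.9 − 11.84 = 63.06 dB SPL.
hydraulic press: 87.7 − 20·log₁₀(12.0/3.9) = 87.7 − 9.76 = 77.94 dB SPL.
woodworking router: 96.4 − 20·log₁₀(17.0/2.6) = 96.4 − 16.31 = 80.09 dB SPL.
Σ 10^(L/10) = 1.663e+08 → L_total = 10·log₁₀(1.663e+08) = 82.21 dB SPL.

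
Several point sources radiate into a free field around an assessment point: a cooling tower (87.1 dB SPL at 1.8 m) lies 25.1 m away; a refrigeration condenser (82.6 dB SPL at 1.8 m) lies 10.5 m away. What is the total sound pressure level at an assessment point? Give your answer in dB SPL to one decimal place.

Propagate each source to the receiver with L = L_ref − 20·log₁₀(r/r_ref), then add intensities.
cooling tower: 87.1 − 20·log₁₀(25.1/1.8) = 87.1 − 22.89 = 64.21 dB SPL.
refrigeration condenser: 82.6 − 20·log₁₀(10.5/1.8) = 82.6 − 15.32 = 67.28 dB SPL.
Σ 10^(L/10) = 7.985e+06 → L_total = 10·log₁₀(7.985e+06) = 69.02 dB SPL.

69.0 dB SPL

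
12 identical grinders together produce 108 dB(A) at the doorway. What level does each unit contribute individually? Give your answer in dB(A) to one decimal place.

12 equal contributions raise the level by 10·log₁₀ 12 = 10.792 dB, so each unit alone gives 108 − 10.792.

97.2 dB(A)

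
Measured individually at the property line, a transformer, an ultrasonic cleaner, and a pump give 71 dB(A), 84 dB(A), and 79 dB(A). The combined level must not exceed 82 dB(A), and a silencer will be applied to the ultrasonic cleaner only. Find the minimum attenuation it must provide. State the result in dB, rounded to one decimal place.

Fixed contribution from the other sources: Σ 10^(L/10) = 10^(71/10) + 10^(79/10) = 9.202e+07 (79.64 dB(A)).
The limit corresponds to 10^(82/10) = 1.585e+08; subtracting the fixed part leaves 6.647e+07 for the ultrasonic cleaner, i.e. 78.23 dB(A).
So the ultrasonic cleaner must be reduced from 84 to 78.23 dB(A): IL = 5.77 dB.

5.8 dB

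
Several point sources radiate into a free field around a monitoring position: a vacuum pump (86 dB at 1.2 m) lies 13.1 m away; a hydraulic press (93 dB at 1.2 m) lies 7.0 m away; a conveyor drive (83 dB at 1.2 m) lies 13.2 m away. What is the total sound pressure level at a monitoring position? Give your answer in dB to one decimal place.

First find each source's level at the receiver (point-source: −20·log₁₀(r/r_ref)), then combine on an intensity basis.
vacuum pump: 86 − 20·log₁₀(13.1/1.2) = 86 − 20.76 = 65.24 dB.
hydraulic press: 93 − 20·log₁₀(7.0/1.2) = 93 − 15.32 = 77.68 dB.
conveyor drive: 83 − 20·log₁₀(13.2/1.2) = 83 − 20.83 = 62.17 dB.
Σ 10^(L/10) = 6.363e+07 → L_total = 10·log₁₀(6.363e+07) = 78.04 dB.

78.0 dB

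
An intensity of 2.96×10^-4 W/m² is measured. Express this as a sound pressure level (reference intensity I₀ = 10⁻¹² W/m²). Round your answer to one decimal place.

L = 10·log₁₀(I/I₀) = 10·log₁₀(2.96×10^-4/10⁻¹²) = 10·log₁₀(2.96×10^8).
L = 10·(0.4713 + 8) = 84.71 dB.

84.7 dB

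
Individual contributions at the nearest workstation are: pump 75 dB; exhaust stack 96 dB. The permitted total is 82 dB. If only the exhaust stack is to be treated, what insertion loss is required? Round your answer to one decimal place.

15.0 dB

The untreated sources together contribute 10^(75/10) = 3.162e+07, i.e. 75.00 dB.
To meet 82 dB overall, the treated exhaust stack may contribute at most 10^(82/10) − 3.162e+07 = 1.269e+08, i.e. 81.03 dB.
So the exhaust stack must be reduced from 96 to 81.03 dB: IL = 14.97 dB.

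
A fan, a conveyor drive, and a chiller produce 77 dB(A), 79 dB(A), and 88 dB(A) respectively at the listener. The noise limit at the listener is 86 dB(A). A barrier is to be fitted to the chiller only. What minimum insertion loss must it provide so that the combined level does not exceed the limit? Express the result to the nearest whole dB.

4 dB

Fixed contribution from the other sources: Σ 10^(L/10) = 10^(77/10) + 10^(79/10) = 1.296e+08 (81.12 dB(A)).
The limit corresponds to 10^(86/10) = 3.981e+08; subtracting the fixed part leaves 2.686e+08 for the chiller, i.e. 84.29 dB(A).
Required insertion loss = 88 − 84.29 = 3.71 dB.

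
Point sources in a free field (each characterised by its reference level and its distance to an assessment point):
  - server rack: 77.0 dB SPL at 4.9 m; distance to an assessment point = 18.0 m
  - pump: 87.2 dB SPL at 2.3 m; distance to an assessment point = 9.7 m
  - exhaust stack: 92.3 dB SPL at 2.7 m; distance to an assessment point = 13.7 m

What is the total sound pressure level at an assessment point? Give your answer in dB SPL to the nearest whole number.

Apply inverse-square spreading to bring every level to the receiver, then sum 10^(L/10).
server rack: 77.0 − 20·log₁₀(18.0/4.9) = 77.0 − 11.30 = 65.70 dB SPL.
pump: 87.2 − 20·log₁₀(9.7/2.3) = 87.2 − 12.50 = 74.70 dB SPL.
exhaust stack: 92.3 − 20·log₁₀(13.7/2.7) = 92.3 − 14.11 = 78.19 dB SPL.
Σ 10^(L/10) = 9.918e+07 → L_total = 10·log₁₀(9.918e+07) = 79.96 dB SPL.

80 dB SPL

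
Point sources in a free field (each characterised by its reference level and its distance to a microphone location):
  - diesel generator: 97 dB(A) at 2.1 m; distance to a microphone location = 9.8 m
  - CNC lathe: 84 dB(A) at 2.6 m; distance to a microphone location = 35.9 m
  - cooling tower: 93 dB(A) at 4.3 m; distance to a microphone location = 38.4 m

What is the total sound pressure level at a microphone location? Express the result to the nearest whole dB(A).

84 dB(A)

Apply inverse-square spreading to bring every level to the receiver, then sum 10^(L/10).
diesel generator: 97 − 20·log₁₀(9.8/2.1) = 97 − 13.38 = 83.62 dB(A).
CNC lathe: 84 − 20·log₁₀(35.9/2.6) = 84 − 22.80 = 61.20 dB(A).
cooling tower: 93 − 20·log₁₀(38.4/4.3) = 93 − 19.02 = 73.98 dB(A).
Σ 10^(L/10) = 2.565e+08 → L_total = 10·log₁₀(2.565e+08) = 84.09 dB(A).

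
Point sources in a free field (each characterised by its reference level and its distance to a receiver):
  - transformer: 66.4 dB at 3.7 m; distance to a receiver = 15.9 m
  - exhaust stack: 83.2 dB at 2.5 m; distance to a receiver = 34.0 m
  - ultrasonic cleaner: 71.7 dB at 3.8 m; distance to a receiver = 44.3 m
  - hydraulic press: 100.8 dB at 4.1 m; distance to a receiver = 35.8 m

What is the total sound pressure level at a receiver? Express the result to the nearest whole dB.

82 dB

Propagate each source to the receiver with L = L_ref − 20·log₁₀(r/r_ref), then add intensities.
transformer: 66.4 − 20·log₁₀(15.9/3.7) = 66.4 − 12.66 = 53.74 dB.
exhaust stack: 83.2 − 20·log₁₀(34.0/2.5) = 83.2 − 22.67 = 60.53 dB.
ultrasonic cleaner: 71.7 − 20·log₁₀(44.3/3.8) = 71.7 − 21.33 = 50.37 dB.
hydraulic press: 100.8 − 20·log₁₀(35.8/4.1) = 100.8 − 18.82 = 81.98 dB.
Σ 10^(L/10) = 1.592e+08 → L_total = 10·log₁₀(1.592e+08) = 82.02 dB.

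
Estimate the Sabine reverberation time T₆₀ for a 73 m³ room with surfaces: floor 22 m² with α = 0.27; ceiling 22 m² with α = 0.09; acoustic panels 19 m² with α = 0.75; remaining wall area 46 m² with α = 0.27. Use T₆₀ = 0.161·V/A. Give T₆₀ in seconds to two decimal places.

0.34 s

A = Σ Sᵢαᵢ = 22·0.27 + 22·0.09 + 19·0.75 + 46·0.27 = 34.59 m².
T₆₀ = 0.161 × 73 / 34.59 = 0.340 s.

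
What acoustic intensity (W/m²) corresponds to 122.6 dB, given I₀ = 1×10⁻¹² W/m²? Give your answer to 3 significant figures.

L = 10·log₁₀(I/I₀) ⇒ I = I₀·10^(L/10) = 10⁻¹² × 10^12.26.

1.82 W/m²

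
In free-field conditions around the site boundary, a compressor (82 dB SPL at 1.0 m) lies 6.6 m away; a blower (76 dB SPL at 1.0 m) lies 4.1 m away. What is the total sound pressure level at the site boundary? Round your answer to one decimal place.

67.8 dB SPL

First find each source's level at the receiver (point-source: −20·log₁₀(r/r_ref)), then combine on an intensity basis.
compressor: 82 − 20·log₁₀(6.6/1.0) = 82 − 16.39 = 65.61 dB SPL.
blower: 76 − 20·log₁₀(4.1/1.0) = 76 − 12.26 = 63.74 dB SPL.
Σ 10^(L/10) = 6.007e+06 → L_total = 10·log₁₀(6.007e+06) = 67.79 dB SPL.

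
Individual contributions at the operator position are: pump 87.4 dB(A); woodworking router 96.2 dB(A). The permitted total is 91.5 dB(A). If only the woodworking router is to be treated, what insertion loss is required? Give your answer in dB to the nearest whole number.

Everything except the woodworking router sums to 10^(87.4/10) = 5.495e+08 in linear terms, 87.40 dB(A).
To meet 91.5 dB(A) overall, the treated woodworking router may contribute at most 10^(91.5/10) − 5.495e+08 = 8.630e+08, i.e. 89.36 dB(A).
Required insertion loss = 96.2 − 89.36 = 6.84 dB.

7 dB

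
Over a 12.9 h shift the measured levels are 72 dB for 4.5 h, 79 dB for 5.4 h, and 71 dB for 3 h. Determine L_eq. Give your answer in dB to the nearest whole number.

The energy average is taken in the linear domain: L_eq = 10·log₁₀[(Σ tᵢ·10^(Lᵢ/10))/T], T = 12.9 h.
Σ tᵢ·10^(Lᵢ/10) = 4.5·10^(72/10) + 5.4·10^(79/10) + 3·10^(71/10) = 5.380e+08.
L_eq = 10·log₁₀(5.380e+08/12.9) = 76.20 dB.

76 dB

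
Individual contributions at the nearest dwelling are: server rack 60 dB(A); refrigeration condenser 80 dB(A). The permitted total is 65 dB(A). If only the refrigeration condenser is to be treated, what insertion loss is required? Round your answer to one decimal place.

Fixed contribution from the other source: Σ 10^(L/10) = 10^(60/10) = 1.000e+06 (60.00 dB(A)).
To meet 65 dB(A) overall, the treated refrigeration condenser may contribute at most 10^(65/10) − 1.000e+06 = 2.162e+06, i.e. 63.35 dB(A).
Required insertion loss = 80 − 63.35 = 16.65 dB.

16.7 dB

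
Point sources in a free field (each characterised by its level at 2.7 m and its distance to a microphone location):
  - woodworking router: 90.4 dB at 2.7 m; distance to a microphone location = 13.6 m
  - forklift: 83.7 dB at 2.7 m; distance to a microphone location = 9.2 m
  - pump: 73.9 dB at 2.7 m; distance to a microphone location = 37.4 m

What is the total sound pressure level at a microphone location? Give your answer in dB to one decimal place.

78.0 dB

Propagate each source to the receiver with L = L_ref − 20·log₁₀(r/r_ref), then add intensities.
woodworking router: 90.4 − 20·log₁₀(13.6/2.7) = 90.4 − 14.04 = 76.36 dB.
forklift: 83.7 − 20·log₁₀(9.2/2.7) = 83.7 − 10.65 = 73.05 dB.
pump: 73.9 − 20·log₁₀(37.4/2.7) = 73.9 − 22.83 = 51.07 dB.
Σ 10^(L/10) = 6.354e+07 → L_total = 10·log₁₀(6.354e+07) = 78.03 dB.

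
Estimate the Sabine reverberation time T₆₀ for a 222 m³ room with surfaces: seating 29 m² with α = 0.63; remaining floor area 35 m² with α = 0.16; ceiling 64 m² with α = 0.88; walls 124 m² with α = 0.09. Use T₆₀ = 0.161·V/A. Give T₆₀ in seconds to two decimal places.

A = Σ Sᵢαᵢ = 29·0.63 + 35·0.16 + 64·0.88 + 124·0.09 = 91.35 m².
T₆₀ = 0.161·V/A = 0.161·222/91.35 = 0.391 s.

0.39 s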